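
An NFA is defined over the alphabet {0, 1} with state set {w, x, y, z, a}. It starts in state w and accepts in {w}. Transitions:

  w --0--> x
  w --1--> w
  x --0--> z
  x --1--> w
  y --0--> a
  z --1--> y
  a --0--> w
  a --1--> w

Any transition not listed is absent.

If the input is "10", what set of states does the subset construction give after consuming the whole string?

{x}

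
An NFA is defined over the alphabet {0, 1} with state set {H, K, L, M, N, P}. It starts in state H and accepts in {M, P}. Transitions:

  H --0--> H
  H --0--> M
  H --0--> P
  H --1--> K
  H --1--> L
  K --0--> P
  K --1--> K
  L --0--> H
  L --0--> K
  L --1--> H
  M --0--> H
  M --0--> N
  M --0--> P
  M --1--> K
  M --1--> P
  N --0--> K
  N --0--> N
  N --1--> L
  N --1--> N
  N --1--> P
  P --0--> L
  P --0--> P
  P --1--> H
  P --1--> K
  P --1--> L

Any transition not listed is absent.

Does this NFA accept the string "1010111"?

Start in {H}.
Read '1': {H} → {K, L}.
Read '0': {K, L} → {H, K, P}.
Read '1': {H, K, P} → {H, K, L}.
Read '0': {H, K, L} → {H, K, M, P}.
Read '1': {H, K, M, P} → {H, K, L, P}.
Read '1': {H, K, L, P} → {H, K, L}.
Read '1': {H, K, L} → {H, K, L}.
The final set {H, K, L} contains no accepting state.

No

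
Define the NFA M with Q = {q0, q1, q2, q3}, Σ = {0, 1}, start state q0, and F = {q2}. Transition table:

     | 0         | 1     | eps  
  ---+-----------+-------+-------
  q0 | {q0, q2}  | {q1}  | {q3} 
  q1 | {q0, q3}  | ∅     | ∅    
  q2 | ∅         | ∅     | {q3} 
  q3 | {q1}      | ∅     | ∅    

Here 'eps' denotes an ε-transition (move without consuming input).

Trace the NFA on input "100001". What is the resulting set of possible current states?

Start: ε-closure({q0}) = {q0, q3}.
Read '1': q0→{q1}, q3→∅; now {q1}.
Read '0': q1→{q0, q3}; now {q0, q3}.
Read '0': q0→{q0, q2}, q3→{q1}; union {q0, q1, q2}; ε-closure = {q0, q1, q2, q3}.
Read '0': q0→{q0, q2}, q1→{q0, q3}, q2→∅, q3→{q1}; now {q0, q1, q2, q3}.
Read '0': q0→{q0, q2}, q1→{q0, q3}, q2→∅, q3→{q1}; now {q0, q1, q2, q3}.
Read '1': q0→{q1}, q1→∅, q2→∅, q3→∅; now {q1}.

{q1}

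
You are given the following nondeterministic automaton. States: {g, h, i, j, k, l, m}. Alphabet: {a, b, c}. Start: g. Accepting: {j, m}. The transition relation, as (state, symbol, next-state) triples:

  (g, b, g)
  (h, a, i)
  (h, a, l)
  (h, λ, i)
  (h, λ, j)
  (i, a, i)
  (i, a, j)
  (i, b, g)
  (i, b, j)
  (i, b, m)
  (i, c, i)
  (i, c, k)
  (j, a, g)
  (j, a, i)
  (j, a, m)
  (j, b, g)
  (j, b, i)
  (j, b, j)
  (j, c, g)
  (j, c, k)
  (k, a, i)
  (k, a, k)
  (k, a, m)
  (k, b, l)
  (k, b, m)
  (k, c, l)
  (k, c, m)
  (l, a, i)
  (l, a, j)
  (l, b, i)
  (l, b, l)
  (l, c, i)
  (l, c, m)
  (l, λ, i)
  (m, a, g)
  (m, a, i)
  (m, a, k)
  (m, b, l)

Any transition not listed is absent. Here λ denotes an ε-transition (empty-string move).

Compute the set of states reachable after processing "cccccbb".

∅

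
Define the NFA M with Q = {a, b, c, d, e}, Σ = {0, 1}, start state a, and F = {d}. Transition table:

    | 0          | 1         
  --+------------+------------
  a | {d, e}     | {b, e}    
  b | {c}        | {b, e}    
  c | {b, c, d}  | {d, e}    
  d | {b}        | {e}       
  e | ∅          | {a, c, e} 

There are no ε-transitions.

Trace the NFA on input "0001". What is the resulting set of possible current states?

{d, e}

Start in {a}.
Read '0': a→{d, e}; now {d, e}.
Read '0': d→{b}, e→∅; now {b}.
Read '0': b→{c}; now {c}.
Read '1': c→{d, e}; now {d, e}.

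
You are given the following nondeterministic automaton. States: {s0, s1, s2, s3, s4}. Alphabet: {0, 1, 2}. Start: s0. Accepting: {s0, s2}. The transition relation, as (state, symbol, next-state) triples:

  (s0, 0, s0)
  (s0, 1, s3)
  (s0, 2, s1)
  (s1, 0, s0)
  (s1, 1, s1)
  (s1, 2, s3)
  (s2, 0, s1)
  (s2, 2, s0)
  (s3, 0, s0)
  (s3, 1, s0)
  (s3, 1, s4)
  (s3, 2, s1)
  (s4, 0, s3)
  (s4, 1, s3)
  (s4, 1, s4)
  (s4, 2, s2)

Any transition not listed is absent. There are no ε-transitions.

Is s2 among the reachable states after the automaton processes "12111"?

No

Start in {s0}.
Read '1': {s0} → {s3}.
Read '2': {s3} → {s1}.
Read '1': {s1} → {s1}.
Read '1': {s1} → {s1}.
Read '1': {s1} → {s1}.
State s2 is not in {s1}.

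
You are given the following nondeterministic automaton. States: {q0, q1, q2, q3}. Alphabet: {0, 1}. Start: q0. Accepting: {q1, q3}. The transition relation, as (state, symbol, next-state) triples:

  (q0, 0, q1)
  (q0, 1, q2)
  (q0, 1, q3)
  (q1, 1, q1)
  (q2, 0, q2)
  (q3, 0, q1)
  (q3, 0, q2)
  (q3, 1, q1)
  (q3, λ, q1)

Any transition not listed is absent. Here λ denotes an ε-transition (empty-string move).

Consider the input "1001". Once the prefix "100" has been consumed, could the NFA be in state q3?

No

Start in {q0}.
Read '1': q0→{q2, q3}; union {q2, q3}; ε-closure = {q1, q2, q3}.
Read '0': q1→∅, q2→{q2}, q3→{q1, q2}; now {q1, q2}.
Read '0': q1→∅, q2→{q2}; now {q2}.
State q3 is not in {q2}.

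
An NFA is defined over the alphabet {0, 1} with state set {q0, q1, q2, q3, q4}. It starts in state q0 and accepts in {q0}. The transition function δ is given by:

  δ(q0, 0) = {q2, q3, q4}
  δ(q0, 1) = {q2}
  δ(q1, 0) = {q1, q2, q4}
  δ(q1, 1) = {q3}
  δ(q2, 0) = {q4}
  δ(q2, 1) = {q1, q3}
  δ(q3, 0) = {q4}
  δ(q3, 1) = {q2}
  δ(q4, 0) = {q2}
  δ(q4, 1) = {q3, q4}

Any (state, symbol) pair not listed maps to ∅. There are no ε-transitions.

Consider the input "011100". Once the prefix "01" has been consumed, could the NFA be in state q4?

Start in {q0}.
Read '0': {q0} → {q2, q3, q4}.
Read '1': {q2, q3, q4} → {q1, q2, q3, q4}.
State q4 is in {q1, q2, q3, q4}.

Yes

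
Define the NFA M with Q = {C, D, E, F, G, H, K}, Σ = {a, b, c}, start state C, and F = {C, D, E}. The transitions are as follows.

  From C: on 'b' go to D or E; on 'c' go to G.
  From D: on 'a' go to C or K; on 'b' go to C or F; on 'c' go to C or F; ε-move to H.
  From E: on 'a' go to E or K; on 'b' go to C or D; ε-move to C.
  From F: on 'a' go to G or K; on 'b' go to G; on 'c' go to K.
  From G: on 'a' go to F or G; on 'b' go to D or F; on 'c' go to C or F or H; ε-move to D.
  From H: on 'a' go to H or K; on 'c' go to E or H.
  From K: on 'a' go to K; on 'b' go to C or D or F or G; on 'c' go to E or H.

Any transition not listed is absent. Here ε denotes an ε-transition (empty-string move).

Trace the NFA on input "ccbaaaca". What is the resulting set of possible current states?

Start in {C}.
Read 'c': C→{G}; union {G}; ε-closure = {D, G, H}.
Read 'c': D→{C, F}, G→{C, F, H}, H→{E, H}; now {C, E, F, H}.
Read 'b': C→{D, E}, E→{C, D}, F→{G}, H→∅; union {C, D, E, G}; ε-closure = {C, D, E, G, H}.
Read 'a': C→∅, D→{C, K}, E→{E, K}, G→{F, G}, H→{H, K}; union {C, E, F, G, H, K}; ε-closure = {C, D, E, F, G, H, K}.
Read 'a': C→∅, D→{C, K}, E→{E, K}, F→{G, K}, G→{F, G}, H→{H, K}, K→{K}; union {C, E, F, G, H, K}; ε-closure = {C, D, E, F, G, H, K}.
Read 'a': C→∅, D→{C, K}, E→{E, K}, F→{G, K}, G→{F, G}, H→{H, K}, K→{K}; union {C, E, F, G, H, K}; ε-closure = {C, D, E, F, G, H, K}.
Read 'c': C→{G}, D→{C, F}, E→∅, F→{K}, G→{C, F, H}, H→{E, H}, K→{E, H}; union {C, E, F, G, H, K}; ε-closure = {C, D, E, F, G, H, K}.
Read 'a': C→∅, D→{C, K}, E→{E, K}, F→{G, K}, G→{F, G}, H→{H, K}, K→{K}; union {C, E, F, G, H, K}; ε-closure = {C, D, E, F, G, H, K}.

{C, D, E, F, G, H, K}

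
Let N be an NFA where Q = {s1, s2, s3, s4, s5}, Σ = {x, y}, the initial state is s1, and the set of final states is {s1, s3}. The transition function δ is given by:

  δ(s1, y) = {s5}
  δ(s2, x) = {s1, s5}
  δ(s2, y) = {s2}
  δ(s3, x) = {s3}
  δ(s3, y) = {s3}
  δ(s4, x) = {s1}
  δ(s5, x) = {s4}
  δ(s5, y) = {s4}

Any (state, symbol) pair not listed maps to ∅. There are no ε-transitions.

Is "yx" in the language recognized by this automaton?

No

Start in {s1}.
Read 'y': s1→{s5}; now {s5}.
Read 'x': s5→{s4}; now {s4}.
The final set {s4} contains no accepting state.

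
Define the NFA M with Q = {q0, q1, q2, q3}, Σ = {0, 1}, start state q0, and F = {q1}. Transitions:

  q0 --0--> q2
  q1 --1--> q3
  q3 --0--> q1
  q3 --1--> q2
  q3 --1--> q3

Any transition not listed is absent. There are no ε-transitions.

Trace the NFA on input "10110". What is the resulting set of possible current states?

Start in {q0}.
Read '1': q0→∅; now ∅.
The set is empty and remains empty for the remaining 4 symbols.

∅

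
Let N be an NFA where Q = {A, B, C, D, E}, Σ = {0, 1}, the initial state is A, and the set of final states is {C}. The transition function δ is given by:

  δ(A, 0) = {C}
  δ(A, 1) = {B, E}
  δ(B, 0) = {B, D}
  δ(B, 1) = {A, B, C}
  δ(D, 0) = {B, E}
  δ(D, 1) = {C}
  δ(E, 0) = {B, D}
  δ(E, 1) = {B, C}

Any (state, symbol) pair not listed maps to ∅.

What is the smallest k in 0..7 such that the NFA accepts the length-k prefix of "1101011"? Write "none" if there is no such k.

2

Start in {A}.
Read '1': {A} → {B, E}.
Read '1': {B, E} → {A, B, C}.
None of the earlier sets intersect F, but {A, B, C} does.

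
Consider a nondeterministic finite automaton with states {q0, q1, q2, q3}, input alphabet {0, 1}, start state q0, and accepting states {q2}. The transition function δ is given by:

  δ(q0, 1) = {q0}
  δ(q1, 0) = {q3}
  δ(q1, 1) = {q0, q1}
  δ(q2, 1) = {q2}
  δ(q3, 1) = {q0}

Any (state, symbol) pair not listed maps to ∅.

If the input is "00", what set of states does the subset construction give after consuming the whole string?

Start in {q0}.
Read '0': q0→∅; now ∅.
The set is empty and remains empty for the remaining 1 symbol.

∅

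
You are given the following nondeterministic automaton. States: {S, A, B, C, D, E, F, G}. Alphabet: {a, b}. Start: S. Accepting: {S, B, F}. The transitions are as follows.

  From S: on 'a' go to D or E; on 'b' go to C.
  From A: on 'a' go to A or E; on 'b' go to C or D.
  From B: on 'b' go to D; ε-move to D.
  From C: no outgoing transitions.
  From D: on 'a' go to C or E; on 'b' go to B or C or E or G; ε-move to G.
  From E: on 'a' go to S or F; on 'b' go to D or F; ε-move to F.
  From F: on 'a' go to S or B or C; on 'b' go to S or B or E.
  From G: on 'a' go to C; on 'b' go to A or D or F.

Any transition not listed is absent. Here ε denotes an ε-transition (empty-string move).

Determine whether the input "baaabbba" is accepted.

Start in {S}.
Read 'b': S→{C}; now {C}.
Read 'a': C→∅; now ∅.
The set is empty and remains empty for the remaining 6 symbols.
The final set ∅ contains no accepting state.

No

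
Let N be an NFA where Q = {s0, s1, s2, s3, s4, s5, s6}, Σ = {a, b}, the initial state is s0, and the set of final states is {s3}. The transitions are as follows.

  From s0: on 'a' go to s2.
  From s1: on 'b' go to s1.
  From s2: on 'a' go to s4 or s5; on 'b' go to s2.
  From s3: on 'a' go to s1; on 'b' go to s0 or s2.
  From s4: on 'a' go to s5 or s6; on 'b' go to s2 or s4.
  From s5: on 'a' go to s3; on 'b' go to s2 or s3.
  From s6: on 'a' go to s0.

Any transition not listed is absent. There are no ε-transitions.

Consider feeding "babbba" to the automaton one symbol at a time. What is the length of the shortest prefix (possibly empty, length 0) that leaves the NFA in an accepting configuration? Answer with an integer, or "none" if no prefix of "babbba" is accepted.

none

Start in {s0}.
Read 'b': {s0} → ∅.
The set is empty and remains empty for the remaining 5 symbols.
No reachable set along the way intersects F.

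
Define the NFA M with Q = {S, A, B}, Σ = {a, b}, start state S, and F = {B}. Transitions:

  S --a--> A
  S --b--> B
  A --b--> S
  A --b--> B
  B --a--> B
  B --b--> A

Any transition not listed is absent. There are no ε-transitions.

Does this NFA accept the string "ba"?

Start in {S}.
Read 'b': {S} → {B}.
Read 'a': {B} → {B}.
The final set {B} contains the accepting state B.

Yes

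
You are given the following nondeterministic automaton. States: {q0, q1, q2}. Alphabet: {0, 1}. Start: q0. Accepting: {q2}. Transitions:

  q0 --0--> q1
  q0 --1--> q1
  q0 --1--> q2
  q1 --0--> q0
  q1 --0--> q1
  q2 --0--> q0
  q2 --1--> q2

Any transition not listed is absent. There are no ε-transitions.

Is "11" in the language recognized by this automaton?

Start in {q0}.
Read '1': q0→{q1, q2}; now {q1, q2}.
Read '1': q1→∅, q2→{q2}; now {q2}.
The final set {q2} contains the accepting state q2.

Yes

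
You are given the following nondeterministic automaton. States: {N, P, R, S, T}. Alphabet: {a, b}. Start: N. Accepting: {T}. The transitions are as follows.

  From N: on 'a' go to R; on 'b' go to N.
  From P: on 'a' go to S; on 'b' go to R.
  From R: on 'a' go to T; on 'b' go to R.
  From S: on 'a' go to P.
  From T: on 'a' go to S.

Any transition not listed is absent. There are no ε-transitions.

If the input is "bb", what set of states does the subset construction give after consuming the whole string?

{N}

Start in {N}.
Read 'b': N→{N}; now {N}.
Read 'b': N→{N}; now {N}.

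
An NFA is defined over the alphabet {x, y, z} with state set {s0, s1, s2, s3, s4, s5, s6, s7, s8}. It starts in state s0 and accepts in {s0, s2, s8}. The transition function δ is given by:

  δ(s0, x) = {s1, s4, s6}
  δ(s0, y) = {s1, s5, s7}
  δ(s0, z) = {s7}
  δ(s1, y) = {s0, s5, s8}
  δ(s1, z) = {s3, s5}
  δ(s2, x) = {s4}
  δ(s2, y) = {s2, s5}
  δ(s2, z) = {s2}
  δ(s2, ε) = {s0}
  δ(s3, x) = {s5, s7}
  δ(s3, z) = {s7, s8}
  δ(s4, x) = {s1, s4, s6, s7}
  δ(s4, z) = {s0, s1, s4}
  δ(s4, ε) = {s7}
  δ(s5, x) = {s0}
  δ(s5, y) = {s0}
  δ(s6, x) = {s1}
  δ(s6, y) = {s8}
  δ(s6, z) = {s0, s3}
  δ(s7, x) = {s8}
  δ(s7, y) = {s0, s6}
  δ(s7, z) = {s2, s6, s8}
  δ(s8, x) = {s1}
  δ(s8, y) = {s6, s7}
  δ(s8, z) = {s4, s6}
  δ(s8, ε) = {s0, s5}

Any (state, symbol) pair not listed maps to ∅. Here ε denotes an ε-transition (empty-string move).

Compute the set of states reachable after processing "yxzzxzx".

Start in {s0}.
Read 'y': {s0} → {s1, s5, s7}.
Read 'x': {s1, s5, s7} → {s0, s5, s8}.
Read 'z': {s0, s5, s8} → {s4, s6, s7}.
Read 'z': {s4, s6, s7} → {s0, s1, s2, s3, s4, s5, s6, s7, s8}.
Read 'x': {s0, s1, s2, s3, s4, s5, s6, s7, s8} → {s0, s1, s4, s5, s6, s7, s8}.
Read 'z': {s0, s1, s4, s5, s6, s7, s8} → {s0, s1, s2, s3, s4, s5, s6, s7, s8}.
Read 'x': {s0, s1, s2, s3, s4, s5, s6, s7, s8} → {s0, s1, s4, s5, s6, s7, s8}.

{s0, s1, s4, s5, s6, s7, s8}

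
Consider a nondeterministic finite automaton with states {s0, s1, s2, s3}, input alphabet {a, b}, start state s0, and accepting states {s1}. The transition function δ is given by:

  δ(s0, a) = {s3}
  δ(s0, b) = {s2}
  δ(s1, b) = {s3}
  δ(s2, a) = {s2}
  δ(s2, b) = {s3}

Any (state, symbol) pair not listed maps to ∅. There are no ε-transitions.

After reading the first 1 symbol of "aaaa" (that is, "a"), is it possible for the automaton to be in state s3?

Yes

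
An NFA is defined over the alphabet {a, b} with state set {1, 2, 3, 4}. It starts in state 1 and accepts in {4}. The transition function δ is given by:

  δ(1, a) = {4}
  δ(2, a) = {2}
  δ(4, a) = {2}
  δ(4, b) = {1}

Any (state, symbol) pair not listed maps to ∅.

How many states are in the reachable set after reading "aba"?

1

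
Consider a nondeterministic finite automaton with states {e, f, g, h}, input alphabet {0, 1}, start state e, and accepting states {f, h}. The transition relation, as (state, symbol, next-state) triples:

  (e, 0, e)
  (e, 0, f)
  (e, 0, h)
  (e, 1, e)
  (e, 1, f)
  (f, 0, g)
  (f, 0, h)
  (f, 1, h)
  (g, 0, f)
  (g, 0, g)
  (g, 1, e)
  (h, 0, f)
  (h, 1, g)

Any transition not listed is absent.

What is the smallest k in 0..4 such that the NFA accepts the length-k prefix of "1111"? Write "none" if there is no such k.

1

Start in {e}.
Read '1': {e} → {e, f}.
None of the earlier sets intersect F, but {e, f} does.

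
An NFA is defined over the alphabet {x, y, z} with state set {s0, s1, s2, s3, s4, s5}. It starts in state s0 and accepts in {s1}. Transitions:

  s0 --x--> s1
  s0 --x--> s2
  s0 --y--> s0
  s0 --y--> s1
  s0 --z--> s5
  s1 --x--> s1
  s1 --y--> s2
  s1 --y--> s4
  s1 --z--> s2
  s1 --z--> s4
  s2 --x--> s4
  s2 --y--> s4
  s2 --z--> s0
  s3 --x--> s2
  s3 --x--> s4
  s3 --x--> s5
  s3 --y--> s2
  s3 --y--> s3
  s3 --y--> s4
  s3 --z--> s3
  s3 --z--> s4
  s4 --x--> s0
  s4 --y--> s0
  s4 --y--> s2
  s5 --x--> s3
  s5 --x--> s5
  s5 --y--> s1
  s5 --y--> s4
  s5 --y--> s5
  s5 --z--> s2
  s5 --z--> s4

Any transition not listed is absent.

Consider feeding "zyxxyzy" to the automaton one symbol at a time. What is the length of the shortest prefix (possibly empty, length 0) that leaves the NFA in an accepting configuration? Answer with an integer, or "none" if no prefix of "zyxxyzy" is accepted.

2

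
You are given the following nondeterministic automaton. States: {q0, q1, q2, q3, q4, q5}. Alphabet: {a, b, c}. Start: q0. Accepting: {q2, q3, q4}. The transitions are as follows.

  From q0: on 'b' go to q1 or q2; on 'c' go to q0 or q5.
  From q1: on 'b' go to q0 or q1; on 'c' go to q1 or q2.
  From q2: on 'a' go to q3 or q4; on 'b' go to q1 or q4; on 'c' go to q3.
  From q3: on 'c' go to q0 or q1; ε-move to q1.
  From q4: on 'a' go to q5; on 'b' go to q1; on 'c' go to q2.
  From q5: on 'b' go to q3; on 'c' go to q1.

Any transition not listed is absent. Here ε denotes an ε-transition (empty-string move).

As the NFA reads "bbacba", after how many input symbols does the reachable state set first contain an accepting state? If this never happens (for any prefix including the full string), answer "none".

Start in {q0}.
Read 'b': q0→{q1, q2}; now {q1, q2}.
None of the earlier sets intersect F, but {q1, q2} does.

1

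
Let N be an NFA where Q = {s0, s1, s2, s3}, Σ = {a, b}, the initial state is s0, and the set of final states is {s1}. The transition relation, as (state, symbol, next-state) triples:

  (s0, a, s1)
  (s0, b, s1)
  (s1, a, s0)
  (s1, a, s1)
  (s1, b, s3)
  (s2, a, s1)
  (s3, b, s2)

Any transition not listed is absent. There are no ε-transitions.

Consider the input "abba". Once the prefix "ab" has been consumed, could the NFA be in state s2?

Start in {s0}.
Read 'a': {s0} → {s1}.
Read 'b': {s1} → {s3}.
State s2 is not in {s3}.

No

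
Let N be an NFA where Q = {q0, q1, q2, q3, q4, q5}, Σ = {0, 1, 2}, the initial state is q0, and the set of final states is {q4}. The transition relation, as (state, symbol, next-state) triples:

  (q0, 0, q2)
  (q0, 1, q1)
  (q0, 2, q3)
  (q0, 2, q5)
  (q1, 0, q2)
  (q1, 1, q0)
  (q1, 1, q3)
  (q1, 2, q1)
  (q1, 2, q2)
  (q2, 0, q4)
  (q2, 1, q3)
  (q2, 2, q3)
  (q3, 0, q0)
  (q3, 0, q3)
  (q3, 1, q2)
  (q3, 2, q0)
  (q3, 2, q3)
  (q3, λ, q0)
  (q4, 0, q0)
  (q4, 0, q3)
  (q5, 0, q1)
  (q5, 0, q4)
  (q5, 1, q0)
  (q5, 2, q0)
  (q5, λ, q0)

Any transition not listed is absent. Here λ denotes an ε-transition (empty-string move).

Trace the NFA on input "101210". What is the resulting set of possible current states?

Start in {q0}.
Read '1': q0→{q1}; now {q1}.
Read '0': q1→{q2}; now {q2}.
Read '1': q2→{q3}; union {q3}; ε-closure = {q0, q3}.
Read '2': q0→{q3, q5}, q3→{q0, q3}; now {q0, q3, q5}.
Read '1': q0→{q1}, q3→{q2}, q5→{q0}; now {q0, q1, q2}.
Read '0': q0→{q2}, q1→{q2}, q2→{q4}; now {q2, q4}.

{q2, q4}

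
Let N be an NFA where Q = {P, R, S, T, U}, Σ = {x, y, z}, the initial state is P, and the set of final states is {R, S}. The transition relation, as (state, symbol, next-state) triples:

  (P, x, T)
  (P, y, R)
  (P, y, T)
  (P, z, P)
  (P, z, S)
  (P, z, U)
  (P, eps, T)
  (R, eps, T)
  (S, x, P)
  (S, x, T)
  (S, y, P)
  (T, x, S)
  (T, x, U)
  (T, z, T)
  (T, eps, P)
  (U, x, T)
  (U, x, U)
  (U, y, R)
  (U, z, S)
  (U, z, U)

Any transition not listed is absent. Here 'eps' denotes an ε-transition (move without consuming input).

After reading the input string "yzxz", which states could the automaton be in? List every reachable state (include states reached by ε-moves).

{P, S, T, U}

Start: ε-closure({P}) = {P, T}.
Read 'y': P→{R, T}, T→∅; union {R, T}; ε-closure = {P, R, T}.
Read 'z': P→{P, S, U}, R→∅, T→{T}; now {P, S, T, U}.
Read 'x': P→{T}, S→{P, T}, T→{S, U}, U→{T, U}; now {P, S, T, U}.
Read 'z': P→{P, S, U}, S→∅, T→{T}, U→{S, U}; now {P, S, T, U}.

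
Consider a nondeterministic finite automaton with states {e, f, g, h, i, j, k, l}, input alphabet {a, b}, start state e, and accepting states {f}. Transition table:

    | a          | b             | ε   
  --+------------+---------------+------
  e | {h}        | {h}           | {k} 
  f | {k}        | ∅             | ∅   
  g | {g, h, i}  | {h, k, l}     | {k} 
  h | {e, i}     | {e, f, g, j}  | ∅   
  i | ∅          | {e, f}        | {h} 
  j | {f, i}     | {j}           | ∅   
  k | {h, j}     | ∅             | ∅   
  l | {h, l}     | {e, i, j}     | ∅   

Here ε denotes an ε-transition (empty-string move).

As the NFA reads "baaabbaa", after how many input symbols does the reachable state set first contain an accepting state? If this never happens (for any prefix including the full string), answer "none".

Start: ε-closure({e}) = {e, k}.
Read 'b': e→{h}, k→∅; now {h}.
Read 'a': h→{e, i}; union {e, i}; ε-closure = {e, h, i, k}.
Read 'a': e→{h}, h→{e, i}, i→∅, k→{h, j}; union {e, h, i, j}; ε-closure = {e, h, i, j, k}.
Read 'a': e→{h}, h→{e, i}, i→∅, j→{f, i}, k→{h, j}; union {e, f, h, i, j}; ε-closure = {e, f, h, i, j, k}.
None of the earlier sets intersect F, but {e, f, h, i, j, k} does.

4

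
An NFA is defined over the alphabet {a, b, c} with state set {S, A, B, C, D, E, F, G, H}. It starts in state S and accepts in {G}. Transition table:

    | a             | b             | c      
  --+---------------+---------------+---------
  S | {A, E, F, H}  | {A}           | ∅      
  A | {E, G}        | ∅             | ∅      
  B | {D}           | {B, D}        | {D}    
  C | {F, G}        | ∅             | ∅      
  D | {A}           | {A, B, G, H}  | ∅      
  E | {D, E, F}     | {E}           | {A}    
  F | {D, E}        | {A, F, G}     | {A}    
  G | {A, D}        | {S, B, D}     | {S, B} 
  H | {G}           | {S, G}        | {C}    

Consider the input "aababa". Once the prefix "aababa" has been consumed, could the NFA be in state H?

Yes

Start in {S}.
Read 'a': S→{A, E, F, H}; now {A, E, F, H}.
Read 'a': A→{E, G}, E→{D, E, F}, F→{D, E}, H→{G}; now {D, E, F, G}.
Read 'b': D→{A, B, G, H}, E→{E}, F→{A, F, G}, G→{S, B, D}; now {S, A, B, D, E, F, G, H}.
Read 'a': S→{A, E, F, H}, A→{E, G}, B→{D}, D→{A}, E→{D, E, F}, F→{D, E}, G→{A, D}, H→{G}; now {A, D, E, F, G, H}.
Read 'b': A→∅, D→{A, B, G, H}, E→{E}, F→{A, F, G}, G→{S, B, D}, H→{S, G}; now {S, A, B, D, E, F, G, H}.
Read 'a': S→{A, E, F, H}, A→{E, G}, B→{D}, D→{A}, E→{D, E, F}, F→{D, E}, G→{A, D}, H→{G}; now {A, D, E, F, G, H}.
State H is in {A, D, E, F, G, H}.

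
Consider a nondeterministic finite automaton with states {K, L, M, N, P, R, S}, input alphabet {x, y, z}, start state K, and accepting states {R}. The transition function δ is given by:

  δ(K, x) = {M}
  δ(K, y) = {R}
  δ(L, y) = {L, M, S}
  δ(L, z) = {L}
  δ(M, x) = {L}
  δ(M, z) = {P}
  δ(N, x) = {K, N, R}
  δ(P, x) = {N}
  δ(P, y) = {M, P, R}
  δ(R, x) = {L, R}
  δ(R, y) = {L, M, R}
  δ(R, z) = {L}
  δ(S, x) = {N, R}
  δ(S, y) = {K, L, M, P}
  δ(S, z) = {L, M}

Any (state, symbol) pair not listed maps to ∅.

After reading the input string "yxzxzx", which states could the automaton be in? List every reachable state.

∅

Start in {K}.
Read 'y': {K} → {R}.
Read 'x': {R} → {L, R}.
Read 'z': {L, R} → {L}.
Read 'x': {L} → ∅.
The set is empty and remains empty for the remaining 2 symbols.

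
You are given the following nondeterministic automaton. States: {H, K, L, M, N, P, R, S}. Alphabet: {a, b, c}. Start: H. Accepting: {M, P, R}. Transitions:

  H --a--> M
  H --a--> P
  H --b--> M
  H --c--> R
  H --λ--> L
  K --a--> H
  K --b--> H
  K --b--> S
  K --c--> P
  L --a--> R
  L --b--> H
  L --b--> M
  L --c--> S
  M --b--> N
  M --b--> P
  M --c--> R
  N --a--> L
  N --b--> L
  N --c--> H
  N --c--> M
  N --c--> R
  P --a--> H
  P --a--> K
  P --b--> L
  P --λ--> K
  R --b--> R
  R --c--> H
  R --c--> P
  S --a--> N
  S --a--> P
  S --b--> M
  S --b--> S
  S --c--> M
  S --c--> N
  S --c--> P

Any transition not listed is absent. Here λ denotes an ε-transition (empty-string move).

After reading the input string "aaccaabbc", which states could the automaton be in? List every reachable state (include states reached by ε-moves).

Start: ε-closure({H}) = {H, L}.
Read 'a': H→{M, P}, L→{R}; union {M, P, R}; ε-closure = {K, M, P, R}.
Read 'a': K→{H}, M→∅, P→{H, K}, R→∅; union {H, K}; ε-closure = {H, K, L}.
Read 'c': H→{R}, K→{P}, L→{S}; union {P, R, S}; ε-closure = {K, P, R, S}.
Read 'c': K→{P}, P→∅, R→{H, P}, S→{M, N, P}; union {H, M, N, P}; ε-closure = {H, K, L, M, N, P}.
Read 'a': H→{M, P}, K→{H}, L→{R}, M→∅, N→{L}, P→{H, K}; now {H, K, L, M, P, R}.
Read 'a': H→{M, P}, K→{H}, L→{R}, M→∅, P→{H, K}, R→∅; union {H, K, M, P, R}; ε-closure = {H, K, L, M, P, R}.
Read 'b': H→{M}, K→{H, S}, L→{H, M}, M→{N, P}, P→{L}, R→{R}; union {H, L, M, N, P, R, S}; ε-closure = {H, K, L, M, N, P, R, S}.
Read 'b': H→{M}, K→{H, S}, L→{H, M}, M→{N, P}, N→{L}, P→{L}, R→{R}, S→{M, S}; union {H, L, M, N, P, R, S}; ε-closure = {H, K, L, M, N, P, R, S}.
Read 'c': H→{R}, K→{P}, L→{S}, M→{R}, N→{H, M, R}, P→∅, R→{H, P}, S→{M, N, P}; union {H, M, N, P, R, S}; ε-closure = {H, K, L, M, N, P, R, S}.

{H, K, L, M, N, P, R, S}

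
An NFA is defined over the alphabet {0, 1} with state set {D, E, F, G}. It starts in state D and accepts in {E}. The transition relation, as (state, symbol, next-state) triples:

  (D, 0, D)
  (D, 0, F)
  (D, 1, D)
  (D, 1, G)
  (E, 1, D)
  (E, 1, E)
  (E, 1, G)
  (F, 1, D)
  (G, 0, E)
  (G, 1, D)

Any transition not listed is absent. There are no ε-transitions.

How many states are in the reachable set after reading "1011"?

Start in {D}.
Read '1': D→{D, G}; now {D, G}.
Read '0': D→{D, F}, G→{E}; now {D, E, F}.
Read '1': D→{D, G}, E→{D, E, G}, F→{D}; now {D, E, G}.
Read '1': D→{D, G}, E→{D, E, G}, G→{D}; now {D, E, G}.
That set has 3 states.

3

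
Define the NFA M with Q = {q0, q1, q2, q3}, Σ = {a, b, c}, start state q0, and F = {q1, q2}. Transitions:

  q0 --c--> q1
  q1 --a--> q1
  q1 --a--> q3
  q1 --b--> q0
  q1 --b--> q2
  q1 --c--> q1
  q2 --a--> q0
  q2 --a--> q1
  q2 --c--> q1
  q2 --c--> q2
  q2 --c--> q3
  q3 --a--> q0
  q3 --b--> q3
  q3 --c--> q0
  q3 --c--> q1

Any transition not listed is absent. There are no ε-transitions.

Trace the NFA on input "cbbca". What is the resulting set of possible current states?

Start in {q0}.
Read 'c': {q0} → {q1}.
Read 'b': {q1} → {q0, q2}.
Read 'b': {q0, q2} → ∅.
The set is empty and remains empty for the remaining 2 symbols.

∅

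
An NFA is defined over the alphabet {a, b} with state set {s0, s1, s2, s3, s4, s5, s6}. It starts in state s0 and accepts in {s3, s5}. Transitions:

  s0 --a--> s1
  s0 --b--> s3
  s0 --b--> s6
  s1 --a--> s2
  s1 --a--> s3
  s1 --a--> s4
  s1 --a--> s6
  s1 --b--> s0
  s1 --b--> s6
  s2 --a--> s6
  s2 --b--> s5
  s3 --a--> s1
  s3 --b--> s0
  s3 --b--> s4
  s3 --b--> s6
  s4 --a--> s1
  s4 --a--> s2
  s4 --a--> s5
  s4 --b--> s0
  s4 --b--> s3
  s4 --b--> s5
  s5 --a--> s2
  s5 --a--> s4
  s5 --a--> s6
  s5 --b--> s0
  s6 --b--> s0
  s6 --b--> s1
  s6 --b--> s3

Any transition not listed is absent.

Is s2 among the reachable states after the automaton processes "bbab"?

No

Start in {s0}.
Read 'b': s0→{s3, s6}; now {s3, s6}.
Read 'b': s3→{s0, s4, s6}, s6→{s0, s1, s3}; now {s0, s1, s3, s4, s6}.
Read 'a': s0→{s1}, s1→{s2, s3, s4, s6}, s3→{s1}, s4→{s1, s2, s5}, s6→∅; now {s1, s2, s3, s4, s5, s6}.
Read 'b': s1→{s0, s6}, s2→{s5}, s3→{s0, s4, s6}, s4→{s0, s3, s5}, s5→{s0}, s6→{s0, s1, s3}; now {s0, s1, s3, s4, s5, s6}.
State s2 is not in {s0, s1, s3, s4, s5, s6}.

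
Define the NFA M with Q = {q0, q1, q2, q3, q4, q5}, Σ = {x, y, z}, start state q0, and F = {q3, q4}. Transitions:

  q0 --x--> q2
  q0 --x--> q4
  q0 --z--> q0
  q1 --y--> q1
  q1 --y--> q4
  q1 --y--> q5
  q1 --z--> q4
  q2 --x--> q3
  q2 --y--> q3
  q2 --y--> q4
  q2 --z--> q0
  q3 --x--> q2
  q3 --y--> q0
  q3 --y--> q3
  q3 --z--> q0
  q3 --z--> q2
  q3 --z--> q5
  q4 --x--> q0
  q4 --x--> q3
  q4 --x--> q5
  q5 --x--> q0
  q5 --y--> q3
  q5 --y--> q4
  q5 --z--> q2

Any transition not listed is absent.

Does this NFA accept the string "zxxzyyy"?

Start in {q0}.
Read 'z': q0→{q0}; now {q0}.
Read 'x': q0→{q2, q4}; now {q2, q4}.
Read 'x': q2→{q3}, q4→{q0, q3, q5}; now {q0, q3, q5}.
Read 'z': q0→{q0}, q3→{q0, q2, q5}, q5→{q2}; now {q0, q2, q5}.
Read 'y': q0→∅, q2→{q3, q4}, q5→{q3, q4}; now {q3, q4}.
Read 'y': q3→{q0, q3}, q4→∅; now {q0, q3}.
Read 'y': q0→∅, q3→{q0, q3}; now {q0, q3}.
The final set {q0, q3} contains the accepting state q3.

Yes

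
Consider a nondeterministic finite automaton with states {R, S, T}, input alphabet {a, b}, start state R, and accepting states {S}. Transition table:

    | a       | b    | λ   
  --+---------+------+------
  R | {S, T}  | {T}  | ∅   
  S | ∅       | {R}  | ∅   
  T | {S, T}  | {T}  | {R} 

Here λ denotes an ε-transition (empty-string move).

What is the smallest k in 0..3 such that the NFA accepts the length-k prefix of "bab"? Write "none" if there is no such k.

2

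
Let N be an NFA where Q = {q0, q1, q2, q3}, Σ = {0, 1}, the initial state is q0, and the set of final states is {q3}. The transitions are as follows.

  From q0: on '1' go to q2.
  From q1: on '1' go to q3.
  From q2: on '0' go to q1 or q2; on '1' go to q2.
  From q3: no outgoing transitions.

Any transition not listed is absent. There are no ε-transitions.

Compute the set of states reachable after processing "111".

{q2}

Start in {q0}.
Read '1': q0→{q2}; now {q2}.
Read '1': q2→{q2}; now {q2}.
Read '1': q2→{q2}; now {q2}.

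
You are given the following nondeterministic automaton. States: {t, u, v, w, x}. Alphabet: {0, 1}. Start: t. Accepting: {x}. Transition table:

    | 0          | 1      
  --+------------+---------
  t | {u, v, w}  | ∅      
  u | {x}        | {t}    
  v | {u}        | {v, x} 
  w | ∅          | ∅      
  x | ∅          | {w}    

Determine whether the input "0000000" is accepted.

No

Start in {t}.
Read '0': {t} → {u, v, w}.
Read '0': {u, v, w} → {u, x}.
Read '0': {u, x} → {x}.
Read '0': {x} → ∅.
The set is empty and remains empty for the remaining 3 symbols.
The final set ∅ contains no accepting state.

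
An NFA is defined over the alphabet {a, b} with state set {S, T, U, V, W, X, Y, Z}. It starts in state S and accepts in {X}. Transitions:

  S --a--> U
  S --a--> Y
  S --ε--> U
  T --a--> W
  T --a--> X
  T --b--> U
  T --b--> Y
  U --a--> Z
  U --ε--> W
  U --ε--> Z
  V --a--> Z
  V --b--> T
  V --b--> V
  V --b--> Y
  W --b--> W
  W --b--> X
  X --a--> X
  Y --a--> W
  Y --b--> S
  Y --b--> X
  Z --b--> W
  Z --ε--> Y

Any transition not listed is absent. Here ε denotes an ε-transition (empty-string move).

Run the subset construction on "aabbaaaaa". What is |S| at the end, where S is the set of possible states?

Start: ε-closure({S}) = {S, U, W, Y, Z}.
Read 'a': S→{U, Y}, U→{Z}, W→∅, Y→{W}, Z→∅; now {U, W, Y, Z}.
Read 'a': U→{Z}, W→∅, Y→{W}, Z→∅; union {W, Z}; ε-closure = {W, Y, Z}.
Read 'b': W→{W, X}, Y→{S, X}, Z→{W}; union {S, W, X}; ε-closure = {S, U, W, X, Y, Z}.
Read 'b': S→∅, U→∅, W→{W, X}, X→∅, Y→{S, X}, Z→{W}; union {S, W, X}; ε-closure = {S, U, W, X, Y, Z}.
Read 'a': S→{U, Y}, U→{Z}, W→∅, X→{X}, Y→{W}, Z→∅; now {U, W, X, Y, Z}.
Read 'a': U→{Z}, W→∅, X→{X}, Y→{W}, Z→∅; union {W, X, Z}; ε-closure = {W, X, Y, Z}.
Read 'a': W→∅, X→{X}, Y→{W}, Z→∅; now {W, X}.
Read 'a': W→∅, X→{X}; now {X}.
Read 'a': X→{X}; now {X}.
That set has 1 state.

1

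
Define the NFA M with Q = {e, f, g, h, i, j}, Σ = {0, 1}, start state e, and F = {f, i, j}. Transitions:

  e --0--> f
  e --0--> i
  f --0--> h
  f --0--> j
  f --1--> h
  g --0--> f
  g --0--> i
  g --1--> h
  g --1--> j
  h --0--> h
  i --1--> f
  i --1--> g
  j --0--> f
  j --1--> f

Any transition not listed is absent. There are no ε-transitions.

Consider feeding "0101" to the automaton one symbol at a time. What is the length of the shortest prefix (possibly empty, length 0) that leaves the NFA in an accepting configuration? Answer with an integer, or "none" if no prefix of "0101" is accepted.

Start in {e}.
Read '0': e→{f, i}; now {f, i}.
None of the earlier sets intersect F, but {f, i} does.

1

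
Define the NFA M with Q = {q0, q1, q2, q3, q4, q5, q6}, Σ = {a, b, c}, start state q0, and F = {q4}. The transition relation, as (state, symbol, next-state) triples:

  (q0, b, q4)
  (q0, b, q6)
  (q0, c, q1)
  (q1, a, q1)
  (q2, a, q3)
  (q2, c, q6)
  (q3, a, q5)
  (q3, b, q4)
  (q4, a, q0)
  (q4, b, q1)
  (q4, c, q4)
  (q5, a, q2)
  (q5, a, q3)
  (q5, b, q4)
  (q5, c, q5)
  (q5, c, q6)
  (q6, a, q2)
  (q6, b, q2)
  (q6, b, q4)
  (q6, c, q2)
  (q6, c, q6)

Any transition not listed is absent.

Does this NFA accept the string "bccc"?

Start in {q0}.
Read 'b': {q0} → {q4, q6}.
Read 'c': {q4, q6} → {q2, q4, q6}.
Read 'c': {q2, q4, q6} → {q2, q4, q6}.
Read 'c': {q2, q4, q6} → {q2, q4, q6}.
The final set {q2, q4, q6} contains the accepting state q4.

Yes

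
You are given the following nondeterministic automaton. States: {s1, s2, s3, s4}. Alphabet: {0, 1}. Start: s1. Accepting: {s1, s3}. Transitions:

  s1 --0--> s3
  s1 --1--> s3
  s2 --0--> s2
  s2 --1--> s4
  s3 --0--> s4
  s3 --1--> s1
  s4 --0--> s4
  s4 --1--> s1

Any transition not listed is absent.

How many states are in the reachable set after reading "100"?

Start in {s1}.
Read '1': {s1} → {s3}.
Read '0': {s3} → {s4}.
Read '0': {s4} → {s4}.
That set has 1 state.

1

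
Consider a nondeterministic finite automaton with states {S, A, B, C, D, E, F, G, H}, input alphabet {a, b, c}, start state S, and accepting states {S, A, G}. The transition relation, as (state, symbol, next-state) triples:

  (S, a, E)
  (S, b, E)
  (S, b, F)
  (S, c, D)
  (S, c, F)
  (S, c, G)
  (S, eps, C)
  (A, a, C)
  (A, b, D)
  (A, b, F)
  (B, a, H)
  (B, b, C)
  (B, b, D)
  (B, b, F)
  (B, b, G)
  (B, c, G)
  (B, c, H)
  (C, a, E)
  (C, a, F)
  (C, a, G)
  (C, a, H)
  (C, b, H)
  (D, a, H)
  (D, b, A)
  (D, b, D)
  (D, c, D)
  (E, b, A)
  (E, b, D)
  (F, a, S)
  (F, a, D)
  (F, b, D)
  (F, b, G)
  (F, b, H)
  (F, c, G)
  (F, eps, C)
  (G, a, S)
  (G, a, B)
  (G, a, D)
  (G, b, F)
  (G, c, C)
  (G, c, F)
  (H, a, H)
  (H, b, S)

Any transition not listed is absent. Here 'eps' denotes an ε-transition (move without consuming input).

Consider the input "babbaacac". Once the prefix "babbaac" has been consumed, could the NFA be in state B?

No

Start: ε-closure({S}) = {S, C}.
Read 'b': S→{E, F}, C→{H}; union {E, F, H}; ε-closure = {C, E, F, H}.
Read 'a': C→{E, F, G, H}, E→∅, F→{S, D}, H→{H}; union {S, D, E, F, G, H}; ε-closure = {S, C, D, E, F, G, H}.
Read 'b': S→{E, F}, C→{H}, D→{A, D}, E→{A, D}, F→{D, G, H}, G→{F}, H→{S}; union {S, A, D, E, F, G, H}; ε-closure = {S, A, C, D, E, F, G, H}.
Read 'b': S→{E, F}, A→{D, F}, C→{H}, D→{A, D}, E→{A, D}, F→{D, G, H}, G→{F}, H→{S}; union {S, A, D, E, F, G, H}; ε-closure = {S, A, C, D, E, F, G, H}.
Read 'a': S→{E}, A→{C}, C→{E, F, G, H}, D→{H}, E→∅, F→{S, D}, G→{S, B, D}, H→{H}; now {S, B, C, D, E, F, G, H}.
Read 'a': S→{E}, B→{H}, C→{E, F, G, H}, D→{H}, E→∅, F→{S, D}, G→{S, B, D}, H→{H}; union {S, B, D, E, F, G, H}; ε-closure = {S, B, C, D, E, F, G, H}.
Read 'c': S→{D, F, G}, B→{G, H}, C→∅, D→{D}, E→∅, F→{G}, G→{C, F}, H→∅; now {C, D, F, G, H}.
State B is not in {C, D, F, G, H}.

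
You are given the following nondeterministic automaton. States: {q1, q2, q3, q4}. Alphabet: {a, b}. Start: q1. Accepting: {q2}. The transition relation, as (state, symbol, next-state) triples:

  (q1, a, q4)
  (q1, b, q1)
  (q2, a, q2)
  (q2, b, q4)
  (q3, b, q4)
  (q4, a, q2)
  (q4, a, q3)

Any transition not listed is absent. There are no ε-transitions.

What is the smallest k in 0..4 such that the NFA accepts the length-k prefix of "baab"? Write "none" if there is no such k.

3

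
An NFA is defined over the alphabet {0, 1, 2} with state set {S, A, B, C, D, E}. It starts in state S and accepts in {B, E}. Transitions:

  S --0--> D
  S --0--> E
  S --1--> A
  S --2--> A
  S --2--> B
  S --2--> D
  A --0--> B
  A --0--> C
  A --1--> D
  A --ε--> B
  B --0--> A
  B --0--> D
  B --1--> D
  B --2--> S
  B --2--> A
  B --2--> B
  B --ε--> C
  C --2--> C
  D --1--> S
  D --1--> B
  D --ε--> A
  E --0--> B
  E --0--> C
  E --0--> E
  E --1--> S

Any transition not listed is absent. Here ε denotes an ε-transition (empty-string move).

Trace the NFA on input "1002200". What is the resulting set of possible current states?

{A, B, C, D, E}

Start in {S}.
Read '1': S→{A}; union {A}; ε-closure = {A, B, C}.
Read '0': A→{B, C}, B→{A, D}, C→∅; now {A, B, C, D}.
Read '0': A→{B, C}, B→{A, D}, C→∅, D→∅; now {A, B, C, D}.
Read '2': A→∅, B→{S, A, B}, C→{C}, D→∅; now {S, A, B, C}.
Read '2': S→{A, B, D}, A→∅, B→{S, A, B}, C→{C}; now {S, A, B, C, D}.
Read '0': S→{D, E}, A→{B, C}, B→{A, D}, C→∅, D→∅; now {A, B, C, D, E}.
Read '0': A→{B, C}, B→{A, D}, C→∅, D→∅, E→{B, C, E}; now {A, B, C, D, E}.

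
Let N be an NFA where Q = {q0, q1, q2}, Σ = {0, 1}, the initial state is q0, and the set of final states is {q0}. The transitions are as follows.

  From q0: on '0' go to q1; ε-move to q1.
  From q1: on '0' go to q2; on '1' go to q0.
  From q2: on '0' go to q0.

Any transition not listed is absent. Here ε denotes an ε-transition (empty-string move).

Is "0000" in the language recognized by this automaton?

Yes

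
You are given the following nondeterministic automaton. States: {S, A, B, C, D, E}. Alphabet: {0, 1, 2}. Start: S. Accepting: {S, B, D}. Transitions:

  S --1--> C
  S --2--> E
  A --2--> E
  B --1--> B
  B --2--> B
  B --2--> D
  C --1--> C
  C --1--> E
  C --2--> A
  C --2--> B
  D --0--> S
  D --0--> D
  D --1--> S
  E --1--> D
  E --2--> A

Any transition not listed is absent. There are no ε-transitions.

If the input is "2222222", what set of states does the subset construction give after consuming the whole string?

Start in {S}.
Read '2': S→{E}; now {E}.
Read '2': E→{A}; now {A}.
Read '2': A→{E}; now {E}.
Read '2': E→{A}; now {A}.
Read '2': A→{E}; now {E}.
Read '2': E→{A}; now {A}.
Read '2': A→{E}; now {E}.

{E}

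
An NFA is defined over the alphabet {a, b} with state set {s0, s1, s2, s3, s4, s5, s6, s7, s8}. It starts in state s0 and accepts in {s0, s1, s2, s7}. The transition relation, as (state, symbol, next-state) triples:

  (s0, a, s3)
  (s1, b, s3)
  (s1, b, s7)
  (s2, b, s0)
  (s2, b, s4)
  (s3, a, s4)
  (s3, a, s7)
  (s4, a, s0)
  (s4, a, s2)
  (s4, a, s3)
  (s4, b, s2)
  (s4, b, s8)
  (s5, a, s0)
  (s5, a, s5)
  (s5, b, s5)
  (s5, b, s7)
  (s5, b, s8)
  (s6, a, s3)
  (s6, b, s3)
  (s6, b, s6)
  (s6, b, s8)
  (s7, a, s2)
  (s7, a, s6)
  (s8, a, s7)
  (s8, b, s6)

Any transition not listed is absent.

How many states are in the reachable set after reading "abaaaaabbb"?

Start in {s0}.
Read 'a': s0→{s3}; now {s3}.
Read 'b': s3→∅; now ∅.
The set is empty and remains empty for the remaining 8 symbols.
That set has 0 states.

0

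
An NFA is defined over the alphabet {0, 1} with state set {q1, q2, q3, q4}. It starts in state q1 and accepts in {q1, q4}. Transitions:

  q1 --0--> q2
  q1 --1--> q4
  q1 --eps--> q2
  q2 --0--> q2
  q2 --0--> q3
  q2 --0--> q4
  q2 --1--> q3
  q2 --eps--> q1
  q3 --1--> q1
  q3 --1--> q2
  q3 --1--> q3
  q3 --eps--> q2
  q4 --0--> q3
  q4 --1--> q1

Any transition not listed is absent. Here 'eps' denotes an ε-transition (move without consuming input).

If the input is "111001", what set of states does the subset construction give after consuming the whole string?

{q1, q2, q3, q4}

Start: ε-closure({q1}) = {q1, q2}.
Read '1': {q1, q2} → {q1, q2, q3, q4}.
Read '1': {q1, q2, q3, q4} → {q1, q2, q3, q4}.
Read '1': {q1, q2, q3, q4} → {q1, q2, q3, q4}.
Read '0': {q1, q2, q3, q4} → {q1, q2, q3, q4}.
Read '0': {q1, q2, q3, q4} → {q1, q2, q3, q4}.
Read '1': {q1, q2, q3, q4} → {q1, q2, q3, q4}.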